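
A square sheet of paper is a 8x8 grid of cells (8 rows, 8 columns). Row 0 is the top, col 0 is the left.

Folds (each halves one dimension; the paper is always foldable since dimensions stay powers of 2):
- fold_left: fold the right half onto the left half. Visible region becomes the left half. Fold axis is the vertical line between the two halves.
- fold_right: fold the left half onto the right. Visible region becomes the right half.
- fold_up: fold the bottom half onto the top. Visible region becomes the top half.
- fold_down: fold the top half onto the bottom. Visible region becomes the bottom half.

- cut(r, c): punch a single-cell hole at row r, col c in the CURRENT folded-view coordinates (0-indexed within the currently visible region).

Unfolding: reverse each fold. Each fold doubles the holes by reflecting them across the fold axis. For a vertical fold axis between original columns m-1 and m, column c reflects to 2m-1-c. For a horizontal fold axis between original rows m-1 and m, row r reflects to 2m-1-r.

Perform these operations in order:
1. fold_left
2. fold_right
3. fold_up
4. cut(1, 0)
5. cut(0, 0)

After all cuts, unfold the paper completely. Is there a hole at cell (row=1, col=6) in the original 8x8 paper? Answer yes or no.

Answer: yes

Derivation:
Op 1 fold_left: fold axis v@4; visible region now rows[0,8) x cols[0,4) = 8x4
Op 2 fold_right: fold axis v@2; visible region now rows[0,8) x cols[2,4) = 8x2
Op 3 fold_up: fold axis h@4; visible region now rows[0,4) x cols[2,4) = 4x2
Op 4 cut(1, 0): punch at orig (1,2); cuts so far [(1, 2)]; region rows[0,4) x cols[2,4) = 4x2
Op 5 cut(0, 0): punch at orig (0,2); cuts so far [(0, 2), (1, 2)]; region rows[0,4) x cols[2,4) = 4x2
Unfold 1 (reflect across h@4): 4 holes -> [(0, 2), (1, 2), (6, 2), (7, 2)]
Unfold 2 (reflect across v@2): 8 holes -> [(0, 1), (0, 2), (1, 1), (1, 2), (6, 1), (6, 2), (7, 1), (7, 2)]
Unfold 3 (reflect across v@4): 16 holes -> [(0, 1), (0, 2), (0, 5), (0, 6), (1, 1), (1, 2), (1, 5), (1, 6), (6, 1), (6, 2), (6, 5), (6, 6), (7, 1), (7, 2), (7, 5), (7, 6)]
Holes: [(0, 1), (0, 2), (0, 5), (0, 6), (1, 1), (1, 2), (1, 5), (1, 6), (6, 1), (6, 2), (6, 5), (6, 6), (7, 1), (7, 2), (7, 5), (7, 6)]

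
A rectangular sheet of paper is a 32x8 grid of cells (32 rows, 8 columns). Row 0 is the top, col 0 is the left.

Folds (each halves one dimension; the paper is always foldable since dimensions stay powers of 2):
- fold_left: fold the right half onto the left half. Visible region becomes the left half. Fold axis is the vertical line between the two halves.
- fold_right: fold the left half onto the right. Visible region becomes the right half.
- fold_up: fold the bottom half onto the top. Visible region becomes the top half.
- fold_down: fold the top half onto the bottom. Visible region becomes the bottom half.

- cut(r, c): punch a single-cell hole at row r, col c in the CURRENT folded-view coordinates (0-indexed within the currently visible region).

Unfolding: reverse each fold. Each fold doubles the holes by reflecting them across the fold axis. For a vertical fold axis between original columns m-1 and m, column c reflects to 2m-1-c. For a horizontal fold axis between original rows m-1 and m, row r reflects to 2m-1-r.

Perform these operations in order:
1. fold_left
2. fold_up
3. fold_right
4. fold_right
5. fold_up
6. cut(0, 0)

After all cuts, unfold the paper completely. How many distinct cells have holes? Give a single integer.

Answer: 32

Derivation:
Op 1 fold_left: fold axis v@4; visible region now rows[0,32) x cols[0,4) = 32x4
Op 2 fold_up: fold axis h@16; visible region now rows[0,16) x cols[0,4) = 16x4
Op 3 fold_right: fold axis v@2; visible region now rows[0,16) x cols[2,4) = 16x2
Op 4 fold_right: fold axis v@3; visible region now rows[0,16) x cols[3,4) = 16x1
Op 5 fold_up: fold axis h@8; visible region now rows[0,8) x cols[3,4) = 8x1
Op 6 cut(0, 0): punch at orig (0,3); cuts so far [(0, 3)]; region rows[0,8) x cols[3,4) = 8x1
Unfold 1 (reflect across h@8): 2 holes -> [(0, 3), (15, 3)]
Unfold 2 (reflect across v@3): 4 holes -> [(0, 2), (0, 3), (15, 2), (15, 3)]
Unfold 3 (reflect across v@2): 8 holes -> [(0, 0), (0, 1), (0, 2), (0, 3), (15, 0), (15, 1), (15, 2), (15, 3)]
Unfold 4 (reflect across h@16): 16 holes -> [(0, 0), (0, 1), (0, 2), (0, 3), (15, 0), (15, 1), (15, 2), (15, 3), (16, 0), (16, 1), (16, 2), (16, 3), (31, 0), (31, 1), (31, 2), (31, 3)]
Unfold 5 (reflect across v@4): 32 holes -> [(0, 0), (0, 1), (0, 2), (0, 3), (0, 4), (0, 5), (0, 6), (0, 7), (15, 0), (15, 1), (15, 2), (15, 3), (15, 4), (15, 5), (15, 6), (15, 7), (16, 0), (16, 1), (16, 2), (16, 3), (16, 4), (16, 5), (16, 6), (16, 7), (31, 0), (31, 1), (31, 2), (31, 3), (31, 4), (31, 5), (31, 6), (31, 7)]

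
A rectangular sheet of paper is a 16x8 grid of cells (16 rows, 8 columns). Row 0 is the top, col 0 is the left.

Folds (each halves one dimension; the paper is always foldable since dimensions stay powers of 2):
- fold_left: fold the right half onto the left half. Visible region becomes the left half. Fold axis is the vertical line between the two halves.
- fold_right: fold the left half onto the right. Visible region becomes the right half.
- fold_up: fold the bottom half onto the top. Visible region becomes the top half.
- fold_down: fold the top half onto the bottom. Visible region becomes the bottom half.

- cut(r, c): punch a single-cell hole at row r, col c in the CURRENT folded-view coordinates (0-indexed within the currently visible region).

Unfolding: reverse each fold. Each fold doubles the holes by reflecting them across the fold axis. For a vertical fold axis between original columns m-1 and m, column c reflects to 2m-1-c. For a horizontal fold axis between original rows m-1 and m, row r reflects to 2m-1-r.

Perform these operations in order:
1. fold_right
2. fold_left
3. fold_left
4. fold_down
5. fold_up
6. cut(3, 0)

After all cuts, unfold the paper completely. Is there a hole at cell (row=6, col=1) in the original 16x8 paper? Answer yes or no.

Op 1 fold_right: fold axis v@4; visible region now rows[0,16) x cols[4,8) = 16x4
Op 2 fold_left: fold axis v@6; visible region now rows[0,16) x cols[4,6) = 16x2
Op 3 fold_left: fold axis v@5; visible region now rows[0,16) x cols[4,5) = 16x1
Op 4 fold_down: fold axis h@8; visible region now rows[8,16) x cols[4,5) = 8x1
Op 5 fold_up: fold axis h@12; visible region now rows[8,12) x cols[4,5) = 4x1
Op 6 cut(3, 0): punch at orig (11,4); cuts so far [(11, 4)]; region rows[8,12) x cols[4,5) = 4x1
Unfold 1 (reflect across h@12): 2 holes -> [(11, 4), (12, 4)]
Unfold 2 (reflect across h@8): 4 holes -> [(3, 4), (4, 4), (11, 4), (12, 4)]
Unfold 3 (reflect across v@5): 8 holes -> [(3, 4), (3, 5), (4, 4), (4, 5), (11, 4), (11, 5), (12, 4), (12, 5)]
Unfold 4 (reflect across v@6): 16 holes -> [(3, 4), (3, 5), (3, 6), (3, 7), (4, 4), (4, 5), (4, 6), (4, 7), (11, 4), (11, 5), (11, 6), (11, 7), (12, 4), (12, 5), (12, 6), (12, 7)]
Unfold 5 (reflect across v@4): 32 holes -> [(3, 0), (3, 1), (3, 2), (3, 3), (3, 4), (3, 5), (3, 6), (3, 7), (4, 0), (4, 1), (4, 2), (4, 3), (4, 4), (4, 5), (4, 6), (4, 7), (11, 0), (11, 1), (11, 2), (11, 3), (11, 4), (11, 5), (11, 6), (11, 7), (12, 0), (12, 1), (12, 2), (12, 3), (12, 4), (12, 5), (12, 6), (12, 7)]
Holes: [(3, 0), (3, 1), (3, 2), (3, 3), (3, 4), (3, 5), (3, 6), (3, 7), (4, 0), (4, 1), (4, 2), (4, 3), (4, 4), (4, 5), (4, 6), (4, 7), (11, 0), (11, 1), (11, 2), (11, 3), (11, 4), (11, 5), (11, 6), (11, 7), (12, 0), (12, 1), (12, 2), (12, 3), (12, 4), (12, 5), (12, 6), (12, 7)]

Answer: no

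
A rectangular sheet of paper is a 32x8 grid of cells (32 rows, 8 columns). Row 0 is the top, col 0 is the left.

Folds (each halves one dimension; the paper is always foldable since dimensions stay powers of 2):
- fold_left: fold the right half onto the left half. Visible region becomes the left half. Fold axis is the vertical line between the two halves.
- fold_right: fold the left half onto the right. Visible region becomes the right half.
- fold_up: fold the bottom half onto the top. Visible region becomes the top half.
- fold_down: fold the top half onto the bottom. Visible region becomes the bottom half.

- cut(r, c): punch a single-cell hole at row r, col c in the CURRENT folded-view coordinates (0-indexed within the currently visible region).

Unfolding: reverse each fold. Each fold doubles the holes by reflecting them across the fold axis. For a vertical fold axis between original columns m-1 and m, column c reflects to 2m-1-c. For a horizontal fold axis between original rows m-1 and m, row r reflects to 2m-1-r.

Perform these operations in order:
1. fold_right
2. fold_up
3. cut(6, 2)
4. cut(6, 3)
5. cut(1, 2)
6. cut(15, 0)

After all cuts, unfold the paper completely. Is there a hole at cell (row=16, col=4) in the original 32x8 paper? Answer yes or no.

Answer: yes

Derivation:
Op 1 fold_right: fold axis v@4; visible region now rows[0,32) x cols[4,8) = 32x4
Op 2 fold_up: fold axis h@16; visible region now rows[0,16) x cols[4,8) = 16x4
Op 3 cut(6, 2): punch at orig (6,6); cuts so far [(6, 6)]; region rows[0,16) x cols[4,8) = 16x4
Op 4 cut(6, 3): punch at orig (6,7); cuts so far [(6, 6), (6, 7)]; region rows[0,16) x cols[4,8) = 16x4
Op 5 cut(1, 2): punch at orig (1,6); cuts so far [(1, 6), (6, 6), (6, 7)]; region rows[0,16) x cols[4,8) = 16x4
Op 6 cut(15, 0): punch at orig (15,4); cuts so far [(1, 6), (6, 6), (6, 7), (15, 4)]; region rows[0,16) x cols[4,8) = 16x4
Unfold 1 (reflect across h@16): 8 holes -> [(1, 6), (6, 6), (6, 7), (15, 4), (16, 4), (25, 6), (25, 7), (30, 6)]
Unfold 2 (reflect across v@4): 16 holes -> [(1, 1), (1, 6), (6, 0), (6, 1), (6, 6), (6, 7), (15, 3), (15, 4), (16, 3), (16, 4), (25, 0), (25, 1), (25, 6), (25, 7), (30, 1), (30, 6)]
Holes: [(1, 1), (1, 6), (6, 0), (6, 1), (6, 6), (6, 7), (15, 3), (15, 4), (16, 3), (16, 4), (25, 0), (25, 1), (25, 6), (25, 7), (30, 1), (30, 6)]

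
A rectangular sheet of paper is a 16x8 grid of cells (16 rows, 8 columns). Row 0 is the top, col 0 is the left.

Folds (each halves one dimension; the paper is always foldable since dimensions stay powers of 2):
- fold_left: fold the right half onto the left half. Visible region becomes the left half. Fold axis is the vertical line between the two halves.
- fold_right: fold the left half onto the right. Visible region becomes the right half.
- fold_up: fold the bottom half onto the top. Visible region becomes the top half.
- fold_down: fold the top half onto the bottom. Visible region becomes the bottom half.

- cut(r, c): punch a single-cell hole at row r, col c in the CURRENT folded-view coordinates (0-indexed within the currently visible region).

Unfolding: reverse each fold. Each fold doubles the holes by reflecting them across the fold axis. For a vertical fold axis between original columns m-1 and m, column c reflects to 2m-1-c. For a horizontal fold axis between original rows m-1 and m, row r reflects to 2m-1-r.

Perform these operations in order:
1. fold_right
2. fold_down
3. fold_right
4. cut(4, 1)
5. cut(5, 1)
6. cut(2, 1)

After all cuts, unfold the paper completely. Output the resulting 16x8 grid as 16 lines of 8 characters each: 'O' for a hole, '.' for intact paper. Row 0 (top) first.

Op 1 fold_right: fold axis v@4; visible region now rows[0,16) x cols[4,8) = 16x4
Op 2 fold_down: fold axis h@8; visible region now rows[8,16) x cols[4,8) = 8x4
Op 3 fold_right: fold axis v@6; visible region now rows[8,16) x cols[6,8) = 8x2
Op 4 cut(4, 1): punch at orig (12,7); cuts so far [(12, 7)]; region rows[8,16) x cols[6,8) = 8x2
Op 5 cut(5, 1): punch at orig (13,7); cuts so far [(12, 7), (13, 7)]; region rows[8,16) x cols[6,8) = 8x2
Op 6 cut(2, 1): punch at orig (10,7); cuts so far [(10, 7), (12, 7), (13, 7)]; region rows[8,16) x cols[6,8) = 8x2
Unfold 1 (reflect across v@6): 6 holes -> [(10, 4), (10, 7), (12, 4), (12, 7), (13, 4), (13, 7)]
Unfold 2 (reflect across h@8): 12 holes -> [(2, 4), (2, 7), (3, 4), (3, 7), (5, 4), (5, 7), (10, 4), (10, 7), (12, 4), (12, 7), (13, 4), (13, 7)]
Unfold 3 (reflect across v@4): 24 holes -> [(2, 0), (2, 3), (2, 4), (2, 7), (3, 0), (3, 3), (3, 4), (3, 7), (5, 0), (5, 3), (5, 4), (5, 7), (10, 0), (10, 3), (10, 4), (10, 7), (12, 0), (12, 3), (12, 4), (12, 7), (13, 0), (13, 3), (13, 4), (13, 7)]

Answer: ........
........
O..OO..O
O..OO..O
........
O..OO..O
........
........
........
........
O..OO..O
........
O..OO..O
O..OO..O
........
........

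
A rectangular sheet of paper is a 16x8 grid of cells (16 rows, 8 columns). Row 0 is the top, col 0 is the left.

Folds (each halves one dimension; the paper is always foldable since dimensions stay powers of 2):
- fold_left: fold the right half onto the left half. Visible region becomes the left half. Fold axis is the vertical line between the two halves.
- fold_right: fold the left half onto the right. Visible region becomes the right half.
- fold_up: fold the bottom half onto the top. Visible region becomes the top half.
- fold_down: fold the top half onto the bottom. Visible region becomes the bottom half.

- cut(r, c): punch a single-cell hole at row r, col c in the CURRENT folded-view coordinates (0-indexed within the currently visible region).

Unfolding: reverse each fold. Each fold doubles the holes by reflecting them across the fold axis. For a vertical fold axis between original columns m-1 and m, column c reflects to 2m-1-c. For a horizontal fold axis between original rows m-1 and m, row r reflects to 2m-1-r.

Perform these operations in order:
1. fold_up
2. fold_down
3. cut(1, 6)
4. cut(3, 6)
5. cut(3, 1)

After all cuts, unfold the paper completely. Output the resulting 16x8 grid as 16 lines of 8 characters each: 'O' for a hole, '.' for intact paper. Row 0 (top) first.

Op 1 fold_up: fold axis h@8; visible region now rows[0,8) x cols[0,8) = 8x8
Op 2 fold_down: fold axis h@4; visible region now rows[4,8) x cols[0,8) = 4x8
Op 3 cut(1, 6): punch at orig (5,6); cuts so far [(5, 6)]; region rows[4,8) x cols[0,8) = 4x8
Op 4 cut(3, 6): punch at orig (7,6); cuts so far [(5, 6), (7, 6)]; region rows[4,8) x cols[0,8) = 4x8
Op 5 cut(3, 1): punch at orig (7,1); cuts so far [(5, 6), (7, 1), (7, 6)]; region rows[4,8) x cols[0,8) = 4x8
Unfold 1 (reflect across h@4): 6 holes -> [(0, 1), (0, 6), (2, 6), (5, 6), (7, 1), (7, 6)]
Unfold 2 (reflect across h@8): 12 holes -> [(0, 1), (0, 6), (2, 6), (5, 6), (7, 1), (7, 6), (8, 1), (8, 6), (10, 6), (13, 6), (15, 1), (15, 6)]

Answer: .O....O.
........
......O.
........
........
......O.
........
.O....O.
.O....O.
........
......O.
........
........
......O.
........
.O....O.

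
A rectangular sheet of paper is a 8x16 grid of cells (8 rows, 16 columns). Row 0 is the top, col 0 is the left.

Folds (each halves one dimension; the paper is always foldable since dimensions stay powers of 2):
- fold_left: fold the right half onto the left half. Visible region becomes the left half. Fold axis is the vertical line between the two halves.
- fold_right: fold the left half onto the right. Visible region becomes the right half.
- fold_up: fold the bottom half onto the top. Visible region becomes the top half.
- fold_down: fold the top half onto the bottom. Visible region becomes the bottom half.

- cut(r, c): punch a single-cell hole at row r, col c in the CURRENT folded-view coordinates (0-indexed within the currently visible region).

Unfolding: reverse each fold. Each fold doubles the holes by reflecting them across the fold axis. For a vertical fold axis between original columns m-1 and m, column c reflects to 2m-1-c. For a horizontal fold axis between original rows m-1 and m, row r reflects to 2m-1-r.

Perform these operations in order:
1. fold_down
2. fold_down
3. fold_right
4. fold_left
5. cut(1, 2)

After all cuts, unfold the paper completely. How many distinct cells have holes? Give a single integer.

Answer: 16

Derivation:
Op 1 fold_down: fold axis h@4; visible region now rows[4,8) x cols[0,16) = 4x16
Op 2 fold_down: fold axis h@6; visible region now rows[6,8) x cols[0,16) = 2x16
Op 3 fold_right: fold axis v@8; visible region now rows[6,8) x cols[8,16) = 2x8
Op 4 fold_left: fold axis v@12; visible region now rows[6,8) x cols[8,12) = 2x4
Op 5 cut(1, 2): punch at orig (7,10); cuts so far [(7, 10)]; region rows[6,8) x cols[8,12) = 2x4
Unfold 1 (reflect across v@12): 2 holes -> [(7, 10), (7, 13)]
Unfold 2 (reflect across v@8): 4 holes -> [(7, 2), (7, 5), (7, 10), (7, 13)]
Unfold 3 (reflect across h@6): 8 holes -> [(4, 2), (4, 5), (4, 10), (4, 13), (7, 2), (7, 5), (7, 10), (7, 13)]
Unfold 4 (reflect across h@4): 16 holes -> [(0, 2), (0, 5), (0, 10), (0, 13), (3, 2), (3, 5), (3, 10), (3, 13), (4, 2), (4, 5), (4, 10), (4, 13), (7, 2), (7, 5), (7, 10), (7, 13)]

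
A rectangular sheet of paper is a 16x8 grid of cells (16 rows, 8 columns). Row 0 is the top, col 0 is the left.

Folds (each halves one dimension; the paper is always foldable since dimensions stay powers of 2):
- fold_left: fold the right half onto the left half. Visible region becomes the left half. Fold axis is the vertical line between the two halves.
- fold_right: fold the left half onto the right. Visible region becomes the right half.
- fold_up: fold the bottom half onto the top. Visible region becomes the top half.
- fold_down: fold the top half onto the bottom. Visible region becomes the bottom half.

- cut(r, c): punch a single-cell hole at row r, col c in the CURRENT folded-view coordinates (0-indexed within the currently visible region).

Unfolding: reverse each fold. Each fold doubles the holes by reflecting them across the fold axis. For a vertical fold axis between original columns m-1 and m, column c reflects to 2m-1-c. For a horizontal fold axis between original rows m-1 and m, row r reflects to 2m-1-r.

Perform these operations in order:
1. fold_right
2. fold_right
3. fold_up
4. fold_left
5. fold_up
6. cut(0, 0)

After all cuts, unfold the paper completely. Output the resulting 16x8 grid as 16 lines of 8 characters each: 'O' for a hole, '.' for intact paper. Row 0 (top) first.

Answer: OOOOOOOO
........
........
........
........
........
........
OOOOOOOO
OOOOOOOO
........
........
........
........
........
........
OOOOOOOO

Derivation:
Op 1 fold_right: fold axis v@4; visible region now rows[0,16) x cols[4,8) = 16x4
Op 2 fold_right: fold axis v@6; visible region now rows[0,16) x cols[6,8) = 16x2
Op 3 fold_up: fold axis h@8; visible region now rows[0,8) x cols[6,8) = 8x2
Op 4 fold_left: fold axis v@7; visible region now rows[0,8) x cols[6,7) = 8x1
Op 5 fold_up: fold axis h@4; visible region now rows[0,4) x cols[6,7) = 4x1
Op 6 cut(0, 0): punch at orig (0,6); cuts so far [(0, 6)]; region rows[0,4) x cols[6,7) = 4x1
Unfold 1 (reflect across h@4): 2 holes -> [(0, 6), (7, 6)]
Unfold 2 (reflect across v@7): 4 holes -> [(0, 6), (0, 7), (7, 6), (7, 7)]
Unfold 3 (reflect across h@8): 8 holes -> [(0, 6), (0, 7), (7, 6), (7, 7), (8, 6), (8, 7), (15, 6), (15, 7)]
Unfold 4 (reflect across v@6): 16 holes -> [(0, 4), (0, 5), (0, 6), (0, 7), (7, 4), (7, 5), (7, 6), (7, 7), (8, 4), (8, 5), (8, 6), (8, 7), (15, 4), (15, 5), (15, 6), (15, 7)]
Unfold 5 (reflect across v@4): 32 holes -> [(0, 0), (0, 1), (0, 2), (0, 3), (0, 4), (0, 5), (0, 6), (0, 7), (7, 0), (7, 1), (7, 2), (7, 3), (7, 4), (7, 5), (7, 6), (7, 7), (8, 0), (8, 1), (8, 2), (8, 3), (8, 4), (8, 5), (8, 6), (8, 7), (15, 0), (15, 1), (15, 2), (15, 3), (15, 4), (15, 5), (15, 6), (15, 7)]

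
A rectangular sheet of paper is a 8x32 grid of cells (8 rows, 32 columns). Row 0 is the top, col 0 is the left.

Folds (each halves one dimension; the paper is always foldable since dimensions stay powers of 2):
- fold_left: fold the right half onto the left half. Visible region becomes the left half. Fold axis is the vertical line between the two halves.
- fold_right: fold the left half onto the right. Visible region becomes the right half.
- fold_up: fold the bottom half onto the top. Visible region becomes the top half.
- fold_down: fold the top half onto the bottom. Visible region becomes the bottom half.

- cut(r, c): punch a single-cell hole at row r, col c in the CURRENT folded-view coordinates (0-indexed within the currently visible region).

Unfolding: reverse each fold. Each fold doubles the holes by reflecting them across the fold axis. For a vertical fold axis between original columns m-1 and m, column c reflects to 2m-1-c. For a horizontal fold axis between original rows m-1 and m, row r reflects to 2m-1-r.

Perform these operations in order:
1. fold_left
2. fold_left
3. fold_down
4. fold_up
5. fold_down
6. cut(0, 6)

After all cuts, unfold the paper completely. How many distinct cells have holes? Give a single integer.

Op 1 fold_left: fold axis v@16; visible region now rows[0,8) x cols[0,16) = 8x16
Op 2 fold_left: fold axis v@8; visible region now rows[0,8) x cols[0,8) = 8x8
Op 3 fold_down: fold axis h@4; visible region now rows[4,8) x cols[0,8) = 4x8
Op 4 fold_up: fold axis h@6; visible region now rows[4,6) x cols[0,8) = 2x8
Op 5 fold_down: fold axis h@5; visible region now rows[5,6) x cols[0,8) = 1x8
Op 6 cut(0, 6): punch at orig (5,6); cuts so far [(5, 6)]; region rows[5,6) x cols[0,8) = 1x8
Unfold 1 (reflect across h@5): 2 holes -> [(4, 6), (5, 6)]
Unfold 2 (reflect across h@6): 4 holes -> [(4, 6), (5, 6), (6, 6), (7, 6)]
Unfold 3 (reflect across h@4): 8 holes -> [(0, 6), (1, 6), (2, 6), (3, 6), (4, 6), (5, 6), (6, 6), (7, 6)]
Unfold 4 (reflect across v@8): 16 holes -> [(0, 6), (0, 9), (1, 6), (1, 9), (2, 6), (2, 9), (3, 6), (3, 9), (4, 6), (4, 9), (5, 6), (5, 9), (6, 6), (6, 9), (7, 6), (7, 9)]
Unfold 5 (reflect across v@16): 32 holes -> [(0, 6), (0, 9), (0, 22), (0, 25), (1, 6), (1, 9), (1, 22), (1, 25), (2, 6), (2, 9), (2, 22), (2, 25), (3, 6), (3, 9), (3, 22), (3, 25), (4, 6), (4, 9), (4, 22), (4, 25), (5, 6), (5, 9), (5, 22), (5, 25), (6, 6), (6, 9), (6, 22), (6, 25), (7, 6), (7, 9), (7, 22), (7, 25)]

Answer: 32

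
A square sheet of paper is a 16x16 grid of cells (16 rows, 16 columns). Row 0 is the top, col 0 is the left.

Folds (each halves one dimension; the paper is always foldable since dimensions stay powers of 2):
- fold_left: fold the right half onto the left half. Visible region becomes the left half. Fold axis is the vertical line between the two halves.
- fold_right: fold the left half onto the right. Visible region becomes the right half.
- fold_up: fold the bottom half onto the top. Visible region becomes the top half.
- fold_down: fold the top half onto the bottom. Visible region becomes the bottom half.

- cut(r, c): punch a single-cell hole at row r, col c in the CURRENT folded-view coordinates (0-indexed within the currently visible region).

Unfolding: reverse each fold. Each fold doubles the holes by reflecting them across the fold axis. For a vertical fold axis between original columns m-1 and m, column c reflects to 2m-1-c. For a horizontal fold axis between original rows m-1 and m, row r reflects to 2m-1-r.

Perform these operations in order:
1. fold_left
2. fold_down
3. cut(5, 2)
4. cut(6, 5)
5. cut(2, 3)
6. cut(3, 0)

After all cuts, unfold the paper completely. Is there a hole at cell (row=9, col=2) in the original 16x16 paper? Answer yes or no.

Op 1 fold_left: fold axis v@8; visible region now rows[0,16) x cols[0,8) = 16x8
Op 2 fold_down: fold axis h@8; visible region now rows[8,16) x cols[0,8) = 8x8
Op 3 cut(5, 2): punch at orig (13,2); cuts so far [(13, 2)]; region rows[8,16) x cols[0,8) = 8x8
Op 4 cut(6, 5): punch at orig (14,5); cuts so far [(13, 2), (14, 5)]; region rows[8,16) x cols[0,8) = 8x8
Op 5 cut(2, 3): punch at orig (10,3); cuts so far [(10, 3), (13, 2), (14, 5)]; region rows[8,16) x cols[0,8) = 8x8
Op 6 cut(3, 0): punch at orig (11,0); cuts so far [(10, 3), (11, 0), (13, 2), (14, 5)]; region rows[8,16) x cols[0,8) = 8x8
Unfold 1 (reflect across h@8): 8 holes -> [(1, 5), (2, 2), (4, 0), (5, 3), (10, 3), (11, 0), (13, 2), (14, 5)]
Unfold 2 (reflect across v@8): 16 holes -> [(1, 5), (1, 10), (2, 2), (2, 13), (4, 0), (4, 15), (5, 3), (5, 12), (10, 3), (10, 12), (11, 0), (11, 15), (13, 2), (13, 13), (14, 5), (14, 10)]
Holes: [(1, 5), (1, 10), (2, 2), (2, 13), (4, 0), (4, 15), (5, 3), (5, 12), (10, 3), (10, 12), (11, 0), (11, 15), (13, 2), (13, 13), (14, 5), (14, 10)]

Answer: no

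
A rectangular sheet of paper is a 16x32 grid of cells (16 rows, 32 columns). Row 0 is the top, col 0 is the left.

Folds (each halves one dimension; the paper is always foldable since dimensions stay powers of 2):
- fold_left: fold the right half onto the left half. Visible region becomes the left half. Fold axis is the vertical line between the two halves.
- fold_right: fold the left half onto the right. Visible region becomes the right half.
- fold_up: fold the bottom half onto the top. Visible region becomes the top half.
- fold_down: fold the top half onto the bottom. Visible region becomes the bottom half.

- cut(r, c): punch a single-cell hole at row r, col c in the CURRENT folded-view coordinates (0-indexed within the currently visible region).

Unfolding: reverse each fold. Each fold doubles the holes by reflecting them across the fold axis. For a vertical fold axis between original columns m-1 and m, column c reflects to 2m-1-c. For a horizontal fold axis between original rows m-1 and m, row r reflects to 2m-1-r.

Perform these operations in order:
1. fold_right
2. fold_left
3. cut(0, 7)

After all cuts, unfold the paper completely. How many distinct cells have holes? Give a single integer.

Answer: 4

Derivation:
Op 1 fold_right: fold axis v@16; visible region now rows[0,16) x cols[16,32) = 16x16
Op 2 fold_left: fold axis v@24; visible region now rows[0,16) x cols[16,24) = 16x8
Op 3 cut(0, 7): punch at orig (0,23); cuts so far [(0, 23)]; region rows[0,16) x cols[16,24) = 16x8
Unfold 1 (reflect across v@24): 2 holes -> [(0, 23), (0, 24)]
Unfold 2 (reflect across v@16): 4 holes -> [(0, 7), (0, 8), (0, 23), (0, 24)]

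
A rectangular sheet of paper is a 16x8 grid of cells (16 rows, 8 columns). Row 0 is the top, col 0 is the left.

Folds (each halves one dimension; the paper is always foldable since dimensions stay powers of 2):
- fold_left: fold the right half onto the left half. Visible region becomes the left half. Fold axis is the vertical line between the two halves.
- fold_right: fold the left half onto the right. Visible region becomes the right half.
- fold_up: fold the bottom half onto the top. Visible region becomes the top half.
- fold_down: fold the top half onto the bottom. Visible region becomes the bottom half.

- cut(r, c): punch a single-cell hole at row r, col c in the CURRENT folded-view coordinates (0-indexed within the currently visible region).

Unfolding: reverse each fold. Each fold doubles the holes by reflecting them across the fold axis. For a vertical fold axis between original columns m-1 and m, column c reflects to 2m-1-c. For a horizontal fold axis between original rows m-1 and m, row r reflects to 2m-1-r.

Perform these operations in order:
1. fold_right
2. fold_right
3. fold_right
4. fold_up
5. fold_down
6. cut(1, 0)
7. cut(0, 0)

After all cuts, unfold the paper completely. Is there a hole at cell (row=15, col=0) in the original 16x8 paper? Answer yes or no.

Op 1 fold_right: fold axis v@4; visible region now rows[0,16) x cols[4,8) = 16x4
Op 2 fold_right: fold axis v@6; visible region now rows[0,16) x cols[6,8) = 16x2
Op 3 fold_right: fold axis v@7; visible region now rows[0,16) x cols[7,8) = 16x1
Op 4 fold_up: fold axis h@8; visible region now rows[0,8) x cols[7,8) = 8x1
Op 5 fold_down: fold axis h@4; visible region now rows[4,8) x cols[7,8) = 4x1
Op 6 cut(1, 0): punch at orig (5,7); cuts so far [(5, 7)]; region rows[4,8) x cols[7,8) = 4x1
Op 7 cut(0, 0): punch at orig (4,7); cuts so far [(4, 7), (5, 7)]; region rows[4,8) x cols[7,8) = 4x1
Unfold 1 (reflect across h@4): 4 holes -> [(2, 7), (3, 7), (4, 7), (5, 7)]
Unfold 2 (reflect across h@8): 8 holes -> [(2, 7), (3, 7), (4, 7), (5, 7), (10, 7), (11, 7), (12, 7), (13, 7)]
Unfold 3 (reflect across v@7): 16 holes -> [(2, 6), (2, 7), (3, 6), (3, 7), (4, 6), (4, 7), (5, 6), (5, 7), (10, 6), (10, 7), (11, 6), (11, 7), (12, 6), (12, 7), (13, 6), (13, 7)]
Unfold 4 (reflect across v@6): 32 holes -> [(2, 4), (2, 5), (2, 6), (2, 7), (3, 4), (3, 5), (3, 6), (3, 7), (4, 4), (4, 5), (4, 6), (4, 7), (5, 4), (5, 5), (5, 6), (5, 7), (10, 4), (10, 5), (10, 6), (10, 7), (11, 4), (11, 5), (11, 6), (11, 7), (12, 4), (12, 5), (12, 6), (12, 7), (13, 4), (13, 5), (13, 6), (13, 7)]
Unfold 5 (reflect across v@4): 64 holes -> [(2, 0), (2, 1), (2, 2), (2, 3), (2, 4), (2, 5), (2, 6), (2, 7), (3, 0), (3, 1), (3, 2), (3, 3), (3, 4), (3, 5), (3, 6), (3, 7), (4, 0), (4, 1), (4, 2), (4, 3), (4, 4), (4, 5), (4, 6), (4, 7), (5, 0), (5, 1), (5, 2), (5, 3), (5, 4), (5, 5), (5, 6), (5, 7), (10, 0), (10, 1), (10, 2), (10, 3), (10, 4), (10, 5), (10, 6), (10, 7), (11, 0), (11, 1), (11, 2), (11, 3), (11, 4), (11, 5), (11, 6), (11, 7), (12, 0), (12, 1), (12, 2), (12, 3), (12, 4), (12, 5), (12, 6), (12, 7), (13, 0), (13, 1), (13, 2), (13, 3), (13, 4), (13, 5), (13, 6), (13, 7)]
Holes: [(2, 0), (2, 1), (2, 2), (2, 3), (2, 4), (2, 5), (2, 6), (2, 7), (3, 0), (3, 1), (3, 2), (3, 3), (3, 4), (3, 5), (3, 6), (3, 7), (4, 0), (4, 1), (4, 2), (4, 3), (4, 4), (4, 5), (4, 6), (4, 7), (5, 0), (5, 1), (5, 2), (5, 3), (5, 4), (5, 5), (5, 6), (5, 7), (10, 0), (10, 1), (10, 2), (10, 3), (10, 4), (10, 5), (10, 6), (10, 7), (11, 0), (11, 1), (11, 2), (11, 3), (11, 4), (11, 5), (11, 6), (11, 7), (12, 0), (12, 1), (12, 2), (12, 3), (12, 4), (12, 5), (12, 6), (12, 7), (13, 0), (13, 1), (13, 2), (13, 3), (13, 4), (13, 5), (13, 6), (13, 7)]

Answer: no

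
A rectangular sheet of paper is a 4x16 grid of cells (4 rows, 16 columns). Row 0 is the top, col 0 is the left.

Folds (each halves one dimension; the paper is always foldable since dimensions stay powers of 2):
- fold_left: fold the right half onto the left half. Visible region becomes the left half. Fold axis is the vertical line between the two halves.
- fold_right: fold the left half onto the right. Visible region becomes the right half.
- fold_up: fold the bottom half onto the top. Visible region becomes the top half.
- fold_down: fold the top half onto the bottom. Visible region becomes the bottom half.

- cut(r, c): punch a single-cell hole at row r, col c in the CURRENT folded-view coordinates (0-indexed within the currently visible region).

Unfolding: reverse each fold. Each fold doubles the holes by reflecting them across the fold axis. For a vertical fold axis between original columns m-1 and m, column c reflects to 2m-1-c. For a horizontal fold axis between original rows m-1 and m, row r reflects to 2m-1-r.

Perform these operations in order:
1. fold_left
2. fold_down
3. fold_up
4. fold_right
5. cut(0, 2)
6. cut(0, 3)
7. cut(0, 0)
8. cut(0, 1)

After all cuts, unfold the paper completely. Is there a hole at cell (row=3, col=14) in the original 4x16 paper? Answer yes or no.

Answer: yes

Derivation:
Op 1 fold_left: fold axis v@8; visible region now rows[0,4) x cols[0,8) = 4x8
Op 2 fold_down: fold axis h@2; visible region now rows[2,4) x cols[0,8) = 2x8
Op 3 fold_up: fold axis h@3; visible region now rows[2,3) x cols[0,8) = 1x8
Op 4 fold_right: fold axis v@4; visible region now rows[2,3) x cols[4,8) = 1x4
Op 5 cut(0, 2): punch at orig (2,6); cuts so far [(2, 6)]; region rows[2,3) x cols[4,8) = 1x4
Op 6 cut(0, 3): punch at orig (2,7); cuts so far [(2, 6), (2, 7)]; region rows[2,3) x cols[4,8) = 1x4
Op 7 cut(0, 0): punch at orig (2,4); cuts so far [(2, 4), (2, 6), (2, 7)]; region rows[2,3) x cols[4,8) = 1x4
Op 8 cut(0, 1): punch at orig (2,5); cuts so far [(2, 4), (2, 5), (2, 6), (2, 7)]; region rows[2,3) x cols[4,8) = 1x4
Unfold 1 (reflect across v@4): 8 holes -> [(2, 0), (2, 1), (2, 2), (2, 3), (2, 4), (2, 5), (2, 6), (2, 7)]
Unfold 2 (reflect across h@3): 16 holes -> [(2, 0), (2, 1), (2, 2), (2, 3), (2, 4), (2, 5), (2, 6), (2, 7), (3, 0), (3, 1), (3, 2), (3, 3), (3, 4), (3, 5), (3, 6), (3, 7)]
Unfold 3 (reflect across h@2): 32 holes -> [(0, 0), (0, 1), (0, 2), (0, 3), (0, 4), (0, 5), (0, 6), (0, 7), (1, 0), (1, 1), (1, 2), (1, 3), (1, 4), (1, 5), (1, 6), (1, 7), (2, 0), (2, 1), (2, 2), (2, 3), (2, 4), (2, 5), (2, 6), (2, 7), (3, 0), (3, 1), (3, 2), (3, 3), (3, 4), (3, 5), (3, 6), (3, 7)]
Unfold 4 (reflect across v@8): 64 holes -> [(0, 0), (0, 1), (0, 2), (0, 3), (0, 4), (0, 5), (0, 6), (0, 7), (0, 8), (0, 9), (0, 10), (0, 11), (0, 12), (0, 13), (0, 14), (0, 15), (1, 0), (1, 1), (1, 2), (1, 3), (1, 4), (1, 5), (1, 6), (1, 7), (1, 8), (1, 9), (1, 10), (1, 11), (1, 12), (1, 13), (1, 14), (1, 15), (2, 0), (2, 1), (2, 2), (2, 3), (2, 4), (2, 5), (2, 6), (2, 7), (2, 8), (2, 9), (2, 10), (2, 11), (2, 12), (2, 13), (2, 14), (2, 15), (3, 0), (3, 1), (3, 2), (3, 3), (3, 4), (3, 5), (3, 6), (3, 7), (3, 8), (3, 9), (3, 10), (3, 11), (3, 12), (3, 13), (3, 14), (3, 15)]
Holes: [(0, 0), (0, 1), (0, 2), (0, 3), (0, 4), (0, 5), (0, 6), (0, 7), (0, 8), (0, 9), (0, 10), (0, 11), (0, 12), (0, 13), (0, 14), (0, 15), (1, 0), (1, 1), (1, 2), (1, 3), (1, 4), (1, 5), (1, 6), (1, 7), (1, 8), (1, 9), (1, 10), (1, 11), (1, 12), (1, 13), (1, 14), (1, 15), (2, 0), (2, 1), (2, 2), (2, 3), (2, 4), (2, 5), (2, 6), (2, 7), (2, 8), (2, 9), (2, 10), (2, 11), (2, 12), (2, 13), (2, 14), (2, 15), (3, 0), (3, 1), (3, 2), (3, 3), (3, 4), (3, 5), (3, 6), (3, 7), (3, 8), (3, 9), (3, 10), (3, 11), (3, 12), (3, 13), (3, 14), (3, 15)]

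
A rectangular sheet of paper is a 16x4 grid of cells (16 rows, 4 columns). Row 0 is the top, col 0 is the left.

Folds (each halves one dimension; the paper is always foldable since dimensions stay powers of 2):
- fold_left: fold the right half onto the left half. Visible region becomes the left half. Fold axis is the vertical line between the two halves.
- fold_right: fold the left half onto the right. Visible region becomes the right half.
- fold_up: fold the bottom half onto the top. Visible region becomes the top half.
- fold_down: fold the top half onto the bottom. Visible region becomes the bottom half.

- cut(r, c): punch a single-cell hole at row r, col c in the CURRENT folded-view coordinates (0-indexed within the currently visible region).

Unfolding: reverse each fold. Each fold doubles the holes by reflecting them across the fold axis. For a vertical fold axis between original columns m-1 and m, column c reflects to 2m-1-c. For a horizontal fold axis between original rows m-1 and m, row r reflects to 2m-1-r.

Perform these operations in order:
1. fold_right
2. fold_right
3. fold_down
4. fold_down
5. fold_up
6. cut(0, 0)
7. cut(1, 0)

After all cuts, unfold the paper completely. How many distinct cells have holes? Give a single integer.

Answer: 64

Derivation:
Op 1 fold_right: fold axis v@2; visible region now rows[0,16) x cols[2,4) = 16x2
Op 2 fold_right: fold axis v@3; visible region now rows[0,16) x cols[3,4) = 16x1
Op 3 fold_down: fold axis h@8; visible region now rows[8,16) x cols[3,4) = 8x1
Op 4 fold_down: fold axis h@12; visible region now rows[12,16) x cols[3,4) = 4x1
Op 5 fold_up: fold axis h@14; visible region now rows[12,14) x cols[3,4) = 2x1
Op 6 cut(0, 0): punch at orig (12,3); cuts so far [(12, 3)]; region rows[12,14) x cols[3,4) = 2x1
Op 7 cut(1, 0): punch at orig (13,3); cuts so far [(12, 3), (13, 3)]; region rows[12,14) x cols[3,4) = 2x1
Unfold 1 (reflect across h@14): 4 holes -> [(12, 3), (13, 3), (14, 3), (15, 3)]
Unfold 2 (reflect across h@12): 8 holes -> [(8, 3), (9, 3), (10, 3), (11, 3), (12, 3), (13, 3), (14, 3), (15, 3)]
Unfold 3 (reflect across h@8): 16 holes -> [(0, 3), (1, 3), (2, 3), (3, 3), (4, 3), (5, 3), (6, 3), (7, 3), (8, 3), (9, 3), (10, 3), (11, 3), (12, 3), (13, 3), (14, 3), (15, 3)]
Unfold 4 (reflect across v@3): 32 holes -> [(0, 2), (0, 3), (1, 2), (1, 3), (2, 2), (2, 3), (3, 2), (3, 3), (4, 2), (4, 3), (5, 2), (5, 3), (6, 2), (6, 3), (7, 2), (7, 3), (8, 2), (8, 3), (9, 2), (9, 3), (10, 2), (10, 3), (11, 2), (11, 3), (12, 2), (12, 3), (13, 2), (13, 3), (14, 2), (14, 3), (15, 2), (15, 3)]
Unfold 5 (reflect across v@2): 64 holes -> [(0, 0), (0, 1), (0, 2), (0, 3), (1, 0), (1, 1), (1, 2), (1, 3), (2, 0), (2, 1), (2, 2), (2, 3), (3, 0), (3, 1), (3, 2), (3, 3), (4, 0), (4, 1), (4, 2), (4, 3), (5, 0), (5, 1), (5, 2), (5, 3), (6, 0), (6, 1), (6, 2), (6, 3), (7, 0), (7, 1), (7, 2), (7, 3), (8, 0), (8, 1), (8, 2), (8, 3), (9, 0), (9, 1), (9, 2), (9, 3), (10, 0), (10, 1), (10, 2), (10, 3), (11, 0), (11, 1), (11, 2), (11, 3), (12, 0), (12, 1), (12, 2), (12, 3), (13, 0), (13, 1), (13, 2), (13, 3), (14, 0), (14, 1), (14, 2), (14, 3), (15, 0), (15, 1), (15, 2), (15, 3)]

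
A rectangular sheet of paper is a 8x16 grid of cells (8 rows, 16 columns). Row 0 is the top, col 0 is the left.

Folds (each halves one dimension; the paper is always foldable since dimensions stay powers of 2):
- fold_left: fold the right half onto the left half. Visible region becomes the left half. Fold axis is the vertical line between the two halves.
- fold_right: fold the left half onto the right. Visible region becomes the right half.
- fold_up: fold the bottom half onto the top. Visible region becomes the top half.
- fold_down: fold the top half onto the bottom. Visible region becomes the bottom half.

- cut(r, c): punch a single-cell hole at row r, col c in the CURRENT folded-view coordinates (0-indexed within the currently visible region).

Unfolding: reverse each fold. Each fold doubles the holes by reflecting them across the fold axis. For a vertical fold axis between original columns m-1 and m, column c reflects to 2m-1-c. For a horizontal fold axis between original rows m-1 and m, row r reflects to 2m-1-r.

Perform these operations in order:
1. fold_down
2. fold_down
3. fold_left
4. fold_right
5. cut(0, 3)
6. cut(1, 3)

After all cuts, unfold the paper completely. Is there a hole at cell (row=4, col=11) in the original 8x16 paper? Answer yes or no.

Op 1 fold_down: fold axis h@4; visible region now rows[4,8) x cols[0,16) = 4x16
Op 2 fold_down: fold axis h@6; visible region now rows[6,8) x cols[0,16) = 2x16
Op 3 fold_left: fold axis v@8; visible region now rows[6,8) x cols[0,8) = 2x8
Op 4 fold_right: fold axis v@4; visible region now rows[6,8) x cols[4,8) = 2x4
Op 5 cut(0, 3): punch at orig (6,7); cuts so far [(6, 7)]; region rows[6,8) x cols[4,8) = 2x4
Op 6 cut(1, 3): punch at orig (7,7); cuts so far [(6, 7), (7, 7)]; region rows[6,8) x cols[4,8) = 2x4
Unfold 1 (reflect across v@4): 4 holes -> [(6, 0), (6, 7), (7, 0), (7, 7)]
Unfold 2 (reflect across v@8): 8 holes -> [(6, 0), (6, 7), (6, 8), (6, 15), (7, 0), (7, 7), (7, 8), (7, 15)]
Unfold 3 (reflect across h@6): 16 holes -> [(4, 0), (4, 7), (4, 8), (4, 15), (5, 0), (5, 7), (5, 8), (5, 15), (6, 0), (6, 7), (6, 8), (6, 15), (7, 0), (7, 7), (7, 8), (7, 15)]
Unfold 4 (reflect across h@4): 32 holes -> [(0, 0), (0, 7), (0, 8), (0, 15), (1, 0), (1, 7), (1, 8), (1, 15), (2, 0), (2, 7), (2, 8), (2, 15), (3, 0), (3, 7), (3, 8), (3, 15), (4, 0), (4, 7), (4, 8), (4, 15), (5, 0), (5, 7), (5, 8), (5, 15), (6, 0), (6, 7), (6, 8), (6, 15), (7, 0), (7, 7), (7, 8), (7, 15)]
Holes: [(0, 0), (0, 7), (0, 8), (0, 15), (1, 0), (1, 7), (1, 8), (1, 15), (2, 0), (2, 7), (2, 8), (2, 15), (3, 0), (3, 7), (3, 8), (3, 15), (4, 0), (4, 7), (4, 8), (4, 15), (5, 0), (5, 7), (5, 8), (5, 15), (6, 0), (6, 7), (6, 8), (6, 15), (7, 0), (7, 7), (7, 8), (7, 15)]

Answer: no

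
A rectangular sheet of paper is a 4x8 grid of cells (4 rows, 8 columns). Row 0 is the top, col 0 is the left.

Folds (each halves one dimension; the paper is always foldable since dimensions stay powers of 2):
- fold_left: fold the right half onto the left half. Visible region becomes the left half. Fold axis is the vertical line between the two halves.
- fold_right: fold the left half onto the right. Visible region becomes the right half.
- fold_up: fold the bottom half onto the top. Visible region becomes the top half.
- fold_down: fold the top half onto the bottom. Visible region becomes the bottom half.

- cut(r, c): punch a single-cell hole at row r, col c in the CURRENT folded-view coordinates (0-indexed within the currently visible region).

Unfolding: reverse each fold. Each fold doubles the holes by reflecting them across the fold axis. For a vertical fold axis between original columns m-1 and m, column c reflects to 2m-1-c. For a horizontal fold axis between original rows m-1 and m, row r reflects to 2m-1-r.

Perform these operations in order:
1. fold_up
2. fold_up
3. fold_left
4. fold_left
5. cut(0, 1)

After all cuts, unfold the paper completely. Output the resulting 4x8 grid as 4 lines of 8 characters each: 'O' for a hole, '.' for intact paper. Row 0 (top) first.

Answer: .OO..OO.
.OO..OO.
.OO..OO.
.OO..OO.

Derivation:
Op 1 fold_up: fold axis h@2; visible region now rows[0,2) x cols[0,8) = 2x8
Op 2 fold_up: fold axis h@1; visible region now rows[0,1) x cols[0,8) = 1x8
Op 3 fold_left: fold axis v@4; visible region now rows[0,1) x cols[0,4) = 1x4
Op 4 fold_left: fold axis v@2; visible region now rows[0,1) x cols[0,2) = 1x2
Op 5 cut(0, 1): punch at orig (0,1); cuts so far [(0, 1)]; region rows[0,1) x cols[0,2) = 1x2
Unfold 1 (reflect across v@2): 2 holes -> [(0, 1), (0, 2)]
Unfold 2 (reflect across v@4): 4 holes -> [(0, 1), (0, 2), (0, 5), (0, 6)]
Unfold 3 (reflect across h@1): 8 holes -> [(0, 1), (0, 2), (0, 5), (0, 6), (1, 1), (1, 2), (1, 5), (1, 6)]
Unfold 4 (reflect across h@2): 16 holes -> [(0, 1), (0, 2), (0, 5), (0, 6), (1, 1), (1, 2), (1, 5), (1, 6), (2, 1), (2, 2), (2, 5), (2, 6), (3, 1), (3, 2), (3, 5), (3, 6)]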